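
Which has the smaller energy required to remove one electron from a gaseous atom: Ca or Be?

Ca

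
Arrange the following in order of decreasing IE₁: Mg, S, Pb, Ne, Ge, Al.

Ne > S > Ge > Mg > Pb > Al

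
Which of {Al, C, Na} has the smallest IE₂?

Al

Consider each +1 ion: Al⁺ still has 2 valence electrons; C⁺ still has 3 valence electrons; Na⁺ is the bare [Ne] core.
Pulling an electron out of a noble-gas core costs far more than removing a remaining valence electron, so Na sits at the high end of IE_2.
Valence configurations: Al⁺ [Ne]3s², C⁺ [He]2s²2p¹.
Approximate IE_2 values (kJ/mol): Al 1817, C 2353, Na 4562.
Putting it together, IE_2: Al < C < Na.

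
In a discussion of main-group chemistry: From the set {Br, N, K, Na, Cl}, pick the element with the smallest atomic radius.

N

N is in period 2, group 15; Na is in period 3, group 1; Cl is in period 3, group 17; K is in period 4, group 1; Br is in period 4, group 17.
Across a period the added protons contract the valence shell; down a group each new principal shell makes the atom larger.
Here both period and group differ, so the two effects have to be weighed against each other.
Cl > N: the two effects oppose for this pair; the down-group effect wins (99 vs 71 pm).
Br > Cl: Br sits below Cl in group 17, so the down-group effect alone puts Br larger.
Na > Br: the two effects oppose for this pair; the across-period effect wins (155 vs 114 pm).
K > Na: K sits below Na in group 1, so the down-group effect alone puts K larger.
For reference (pm): N 71, Na 155, Cl 99, K 196, Br 114.
The smallest atomic radius among these belongs to N.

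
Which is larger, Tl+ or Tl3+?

Both ions have Z = 81 protons, but Tl3+ has lost more electrons, so its remaining electrons feel a larger effective nuclear charge per electron and are pulled in more tightly.
Higher positive charge → smaller ion, so Tl+ > Tl3+.

Tl+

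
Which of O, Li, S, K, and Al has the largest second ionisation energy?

IE_2 is the cost of taking one more electron from the +1 cation: O⁺ still has 5 valence electrons; Li⁺ is the bare [He] core; S⁺ still has 5 valence electrons; K⁺ is the bare [Ar] core; Al⁺ still has 2 valence electrons.
Usually core removal costs more than valence removal, but here the competition is close: a tightly held n=2 valence electron can cost more to remove than an n=3 core electron, so the actual values have to decide it.
Valence configurations: O⁺ [He]2s²2p³, S⁺ [Ne]3s²3p³, Al⁺ [Ne]3s².
Approximate IE_2 values (kJ/mol): O 3388, Li 7298, S 2252, K 3052, Al 1817.
Putting it together, IE_2: Al < S < K < O < Li.

Li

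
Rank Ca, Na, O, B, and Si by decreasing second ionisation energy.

Na > O > B > Si > Ca

Consider each +1 ion: Ca⁺ still has 1 valence electron; Na⁺ is the bare [Ne] core; O⁺ still has 5 valence electrons; B⁺ still has 2 valence electrons; Si⁺ still has 3 valence electrons.
Breaking into a closed-shell core is much more expensive than removing a leftover valence electron — Na has the largest IE_2 here.
Valence configurations: Ca⁺ [Ar]4s¹, O⁺ [He]2s²2p³, B⁺ [He]2s², Si⁺ [Ne]3s²3p¹.
The numbers (kJ/mol): Ca 1145, Na 4562, O 3388, B 2427, Si 1577.
Hence IE_2: Ca < Si < B < O < Na.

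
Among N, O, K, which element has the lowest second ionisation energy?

N

After 1 electron has been removed, what remains? N⁺ still has 4 valence electrons; O⁺ still has 5 valence electrons; K⁺ is the bare [Ar] core.
Usually core removal costs more than valence removal, but here the competition is close: a tightly held n=2 valence electron can cost more to remove than an n=3 core electron, so the actual values have to decide it.
Valence configurations: N⁺ [He]2s²2p², O⁺ [He]2s²2p³.
The numbers (kJ/mol): N 2856, O 3388, K 3052.
Putting it together, IE_2: N < K < O.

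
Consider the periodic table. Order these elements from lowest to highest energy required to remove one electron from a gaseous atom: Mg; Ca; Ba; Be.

IE₁ increases left→right with effective nuclear charge and decreases top→bottom as the valence shell moves farther out.
All are in group 2, so first ionization energy increases up the group.
So from lowest to highest: Ba < Ca < Mg < Be.

Ba < Ca < Mg < Be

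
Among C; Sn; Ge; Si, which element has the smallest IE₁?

C is in period 2, group 14; Si is in period 3, group 14; Ge is in period 4, group 14; Sn is in period 5, group 14.
Across a period the outer electron is held more tightly (higher IE₁); down a group it sits in a higher shell, more shielded, and comes off more easily.
All are in group 14, so first ionization energy increases up the group.
The smallest IE₁ among these belongs to Sn.

Sn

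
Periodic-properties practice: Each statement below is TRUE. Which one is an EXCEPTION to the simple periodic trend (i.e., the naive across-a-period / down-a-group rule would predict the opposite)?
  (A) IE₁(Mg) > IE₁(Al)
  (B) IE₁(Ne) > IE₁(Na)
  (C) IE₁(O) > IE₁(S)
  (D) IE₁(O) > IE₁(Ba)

(A)

The general trend: IE₁ increases across a period and decreases down a group.
(A) Mg (period 3, group 2) vs Al (period 3, group 13): the stated order contradicts the simple trend.
(B) Ne (period 2, group 18) vs Na (period 3, group 1): the stated order agrees with the simple trend.
(C) O (period 2, group 16) vs S (period 3, group 16): the stated order agrees with the simple trend.
(D) O (period 2, group 16) vs Ba (period 6, group 2): the stated order agrees with the simple trend.
The exception is (A): Al's single 3p electron is easier to remove than one from Mg's filled 3s².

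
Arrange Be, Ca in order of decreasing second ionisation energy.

Be > Ca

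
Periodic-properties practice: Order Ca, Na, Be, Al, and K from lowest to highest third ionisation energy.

Al < K < Ca < Na < Be

IE_3 is the cost of taking one more electron from the +2 cation: Ca²⁺ is the bare [Ar] core; Na²⁺ is already 1 electron into the core; Be²⁺ is the bare [He] core; Al²⁺ still has 1 valence electron; K²⁺ is already 1 electron into the core.
Pulling an electron out of a noble-gas core costs far more than removing a remaining valence electron, so K, Ca, Na and Be sit at the high end of IE_3.
Approximate IE_3 values (kJ/mol): Ca 4912, Na 6910, Be 14849, Al 2745, K 4420.
Hence IE_3: Al < K < Ca < Na < Be.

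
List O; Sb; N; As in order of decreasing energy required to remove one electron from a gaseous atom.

N > O > As > Sb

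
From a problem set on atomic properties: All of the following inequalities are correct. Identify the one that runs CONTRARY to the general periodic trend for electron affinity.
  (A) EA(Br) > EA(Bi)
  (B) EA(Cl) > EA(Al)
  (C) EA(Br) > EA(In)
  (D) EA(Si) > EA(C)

The general trend: electron affinity increases across a period and decreases down a group.
(A) Br (period 4, group 17) vs Bi (period 6, group 15): the stated order agrees with the simple trend.
(B) Cl (period 3, group 17) vs Al (period 3, group 13): the stated order agrees with the simple trend.
(C) Br (period 4, group 17) vs In (period 5, group 13): the stated order agrees with the simple trend.
(D) Si (period 3, group 14) vs C (period 2, group 14): the stated order contradicts the simple trend.
The exception is (D): Si's larger, more diffuse 3p orbitals accept an added electron slightly more readily than C's compact 2p.

(D)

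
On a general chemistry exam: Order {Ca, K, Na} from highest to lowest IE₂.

Na, K, Ca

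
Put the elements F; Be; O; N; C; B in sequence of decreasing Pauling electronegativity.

F, O, N, C, B, Be

EN rises left→right (higher Z_eff, smaller atoms) and falls top→bottom (larger, more shielded atoms).
All lie in period 2, so electronegativity increases left to right.
So from highest to lowest: F > O > N > C > B > Be.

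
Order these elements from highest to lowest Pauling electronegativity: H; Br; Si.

Br, H, Si

EN rises left→right (higher Z_eff, smaller atoms) and falls top→bottom (larger, more shielded atoms).
Here both period and group differ, so the two effects have to be weighed against each other.
H > Si: period and group pull opposite ways; the down-group shift dominates (2.20 vs 1.90).
Br > H: period and group pull opposite ways; the across-period shift dominates (2.96 vs 2.20).
Approximate values (Pauling): H 2.20, Si 1.90, Br 2.96.
So from highest to lowest: Br > H > Si.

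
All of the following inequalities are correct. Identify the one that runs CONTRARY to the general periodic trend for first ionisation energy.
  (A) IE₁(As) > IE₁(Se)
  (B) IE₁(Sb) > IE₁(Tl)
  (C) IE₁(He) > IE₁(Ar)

(A)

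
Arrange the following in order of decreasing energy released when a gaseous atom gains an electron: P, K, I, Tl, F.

F is in period 2, group 17; P is in period 3, group 15; K is in period 4, group 1; I is in period 5, group 17; Tl is in period 6, group 13.
EA tends to increase across a period and decrease down a group, though the pattern is less regular than for IE or radius.
Here both period and group differ, so the two effects have to be weighed against each other.
K > Tl: the two effects oppose for this pair; the down-group effect wins (48 vs 19 kJ/mol).
P > K: both effects reinforce here, so P is clearly the higher of the two.
I > P: period and group pull opposite ways; the across-period shift dominates (295 vs 72 kJ/mol).
F > I: F sits above I in group 17, so the down-group effect alone puts F higher.
For reference (kJ/mol): F 328, P 72, K 48, I 295, Tl 19.
So from highest to lowest: F > I > P > K > Tl.

F, I, P, K, Tl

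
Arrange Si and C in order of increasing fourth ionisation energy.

Si < C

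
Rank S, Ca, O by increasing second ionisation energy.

Consider each +1 ion: S⁺ still has 5 valence electrons; Ca⁺ still has 1 valence electron; O⁺ still has 5 valence electrons.
All are still removing valence electrons, so compare the +1 ions as you would atoms: IE_2 generally rises across a period (higher Z_eff) and falls down a group (larger shell), subject to the usual subshell exceptions.
Valence configurations: S⁺ [Ne]3s²3p³, Ca⁺ [Ar]4s¹, O⁺ [He]2s²2p³.
The numbers (kJ/mol): S 2252, Ca 1145, O 3388.
So the second ionization energies run Ca < S < O.

Ca < S < O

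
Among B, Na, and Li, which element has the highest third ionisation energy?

Li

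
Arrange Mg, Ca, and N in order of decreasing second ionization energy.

N > Mg > Ca

The second ionization energy removes an electron from the +1 ion. For each element: Mg⁺ still has 1 valence electron; Ca⁺ still has 1 valence electron; N⁺ still has 4 valence electrons.
All are still removing valence electrons, so compare the +1 ions as you would atoms: IE_2 generally rises across a period (higher Z_eff) and falls down a group (larger shell), subject to the usual subshell exceptions.
Valence configurations: Mg⁺ [Ne]3s¹, Ca⁺ [Ar]4s¹, N⁺ [He]2s²2p².
Tabulated IE_2 (kJ/mol): Mg 1451, Ca 1145, N 2856.
So the second ionization energies run Ca < Mg < N.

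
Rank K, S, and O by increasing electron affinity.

Electron affinity generally becomes more exothermic across a period toward the halogens and less exothermic down a group.
Here both period and group differ, so the two effects have to be weighed against each other.
O > K: relative to K, both the across-period and down-group shifts push O's electron affinity up.
S > O: this pair runs against the simple trend — see the exception note.
Note the exception: S has a higher electron affinity than O, contrary to the simple trend — the compact 2p subshell of O repels the added electron more than S's larger 3p does.
For reference (kJ/mol): O 141, S 200, K 48.
So from lowest to highest: K < O < S.

K, O, S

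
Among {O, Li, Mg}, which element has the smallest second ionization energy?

Mg

IE_2 is the cost of taking one more electron from the +1 cation: O⁺ still has 5 valence electrons; Li⁺ is the bare [He] core; Mg⁺ still has 1 valence electron.
Core electrons are held far more tightly than valence electrons, so Li tops the IE_2 order.
Valence configurations: O⁺ [He]2s²2p³, Mg⁺ [Ne]3s¹.
The numbers (kJ/mol): O 3388, Li 7298, Mg 1451.
Overall IE_2 order: Mg < O < Li.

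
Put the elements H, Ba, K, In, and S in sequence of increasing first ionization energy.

K < Ba < In < S < H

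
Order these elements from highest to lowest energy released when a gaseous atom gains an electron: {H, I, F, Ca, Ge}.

H is in period 1, group 1; F is in period 2, group 17; Ca is in period 4, group 2; Ge is in period 4, group 14; I is in period 5, group 17.
Atoms with high Z_eff and room in the valence shell (especially the halogens) have the most exothermic electron affinities.
These span different periods and groups, so the two trends combine.
H > Ca: period and group pull opposite ways; the down-group shift dominates (73 vs 2 kJ/mol).
Ge > H: period and group pull opposite ways; the across-period shift dominates (119 vs 73 kJ/mol).
I > Ge: the two effects oppose for this pair; the across-period effect wins (295 vs 119 kJ/mol).
F > I: they share group 17; the group trend gives F the larger value.
Tabulated electron affinity (kJ/mol): H 73, F 328, Ca 2, Ge 119, I 295.
So from highest to lowest: F > I > Ge > H > Ca.

F > I > Ge > H > Ca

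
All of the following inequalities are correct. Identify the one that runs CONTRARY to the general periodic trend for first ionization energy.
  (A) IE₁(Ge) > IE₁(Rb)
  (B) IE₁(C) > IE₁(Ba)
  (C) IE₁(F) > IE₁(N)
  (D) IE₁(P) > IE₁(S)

(D)

The general trend: first ionization energy increases across a period and decreases down a group.
(A) Ge (period 4, group 14) vs Rb (period 5, group 1): the stated order agrees with the simple trend.
(B) C (period 2, group 14) vs Ba (period 6, group 2): the stated order agrees with the simple trend.
(C) F (period 2, group 17) vs N (period 2, group 15): the stated order agrees with the simple trend.
(D) P (period 3, group 15) vs S (period 3, group 16): the stated order contradicts the simple trend.
The exception is (D): S (3p⁴) ionizes more easily than half-filled P (3p³) because the paired 3p electron in S is pushed out by e⁻–e⁻ repulsion.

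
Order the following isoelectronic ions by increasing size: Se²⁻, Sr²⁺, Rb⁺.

Sr²⁺ < Rb⁺ < Se²⁻

All of these have 36 electrons, so size is governed by nuclear charge alone: the more protons, the stronger the pull on the same electron cloud, and the smaller the ion.
Nuclear charges: Sr²⁺ (Z=38), Rb⁺ (Z=37), Se²⁻ (Z=34).
Smallest to largest: Sr²⁺ < Rb⁺ < Se²⁻.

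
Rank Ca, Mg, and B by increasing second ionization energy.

The second ionization energy removes an electron from the +1 ion. For each element: Ca⁺ still has 1 valence electron; Mg⁺ still has 1 valence electron; B⁺ still has 2 valence electrons.
All are still removing valence electrons, so compare the +1 ions as you would atoms: IE_2 generally rises across a period (higher Z_eff) and falls down a group (larger shell), subject to the usual subshell exceptions.
Valence configurations: Ca⁺ [Ar]4s¹, Mg⁺ [Ne]3s¹, B⁺ [He]2s².
The numbers (kJ/mol): Ca 1145, Mg 1451, B 2427.
So the second ionization energies run Ca < Mg < B.

Ca < Mg < B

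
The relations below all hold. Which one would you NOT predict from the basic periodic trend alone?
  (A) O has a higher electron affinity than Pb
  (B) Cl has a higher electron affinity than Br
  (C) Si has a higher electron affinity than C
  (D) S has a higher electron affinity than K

The general trend: electron affinity increases across a period and decreases down a group.
(A) O (period 2, group 16) vs Pb (period 6, group 14): the stated order agrees with the simple trend.
(B) Cl (period 3, group 17) vs Br (period 4, group 17): the stated order agrees with the simple trend.
(C) Si (period 3, group 14) vs C (period 2, group 14): the stated order contradicts the simple trend.
(D) S (period 3, group 16) vs K (period 4, group 1): the stated order agrees with the simple trend.
The exception is (C): Si's larger, more diffuse 3p orbitals accept an added electron slightly more readily than C's compact 2p.

(C)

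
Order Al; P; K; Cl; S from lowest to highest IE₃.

Al < P < S < Cl < K

The third ionization energy removes an electron from the +2 ion. For each element: Al²⁺ still has 1 valence electron; P²⁺ still has 3 valence electrons; K²⁺ is already 1 electron into the core; Cl²⁺ still has 5 valence electrons; S²⁺ still has 4 valence electrons.
Core electrons are held far more tightly than valence electrons, so K tops the IE_3 order.
Valence configurations: Al²⁺ [Ne]3s¹, P²⁺ [Ne]3s²3p¹, Cl²⁺ [Ne]3s²3p³, S²⁺ [Ne]3s²3p².
Tabulated IE_3 (kJ/mol): Al 2745, P 2914, K 4420, Cl 3822, S 3357.
So the third ionization energies run Al < P < S < Cl < K.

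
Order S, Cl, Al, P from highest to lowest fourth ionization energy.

Al, Cl, P, S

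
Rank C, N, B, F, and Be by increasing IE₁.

B, Be, C, N, F

Be is in period 2, group 2; B is in period 2, group 13; C is in period 2, group 14; N is in period 2, group 15; F is in period 2, group 17.
Removing the outermost electron gets harder across a period and easier down a group.
All lie in period 2; the across-period trend (first ionization energy increases left to right) applies, with the exception below.
Note the exception: Be has a higher first ionization energy than B, contrary to the simple trend — removing B's lone 2p electron is easier than breaking Be's filled 2s².
Approximate values (kJ/mol): Be 900, B 801, C 1086, N 1402, F 1681.
So from lowest to highest: B < Be < C < N < F.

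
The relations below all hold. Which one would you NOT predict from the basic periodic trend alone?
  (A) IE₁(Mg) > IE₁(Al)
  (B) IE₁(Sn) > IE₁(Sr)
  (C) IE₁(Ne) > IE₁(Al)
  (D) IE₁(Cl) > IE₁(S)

(A)

The general trend: first ionization energy increases across a period and decreases down a group.
(A) Mg (period 3, group 2) vs Al (period 3, group 13): the stated order contradicts the simple trend.
(B) Sn (period 5, group 14) vs Sr (period 5, group 2): the stated order agrees with the simple trend.
(C) Ne (period 2, group 18) vs Al (period 3, group 13): the stated order agrees with the simple trend.
(D) Cl (period 3, group 17) vs S (period 3, group 16): the stated order agrees with the simple trend.
The exception is (A): Al's single 3p electron is easier to remove than one from Mg's filled 3s².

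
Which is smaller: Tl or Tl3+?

Tl3+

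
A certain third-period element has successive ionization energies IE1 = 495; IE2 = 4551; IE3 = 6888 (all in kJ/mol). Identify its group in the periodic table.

Group 1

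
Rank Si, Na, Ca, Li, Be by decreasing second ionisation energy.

IE_2 is the cost of taking one more electron from the +1 cation: Si⁺ still has 3 valence electrons; Na⁺ is the bare [Ne] core; Ca⁺ still has 1 valence electron; Li⁺ is the bare [He] core; Be⁺ still has 1 valence electron.
Pulling an electron out of a noble-gas core costs far more than removing a remaining valence electron, so Na and Li sit at the high end of IE_2.
Valence configurations: Si⁺ [Ne]3s²3p¹, Ca⁺ [Ar]4s¹, Be⁺ [He]2s¹.
The numbers (kJ/mol): Si 1577, Na 4562, Ca 1145, Li 7298, Be 1757.
Hence IE_2: Ca < Si < Be < Na < Li.

Li > Na > Be > Si > Ca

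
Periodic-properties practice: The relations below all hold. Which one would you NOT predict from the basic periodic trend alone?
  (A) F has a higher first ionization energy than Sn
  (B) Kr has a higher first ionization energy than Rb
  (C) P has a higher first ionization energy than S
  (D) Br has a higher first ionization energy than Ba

The general trend: first ionization energy increases across a period and decreases down a group.
(A) F (period 2, group 17) vs Sn (period 5, group 14): the stated order agrees with the simple trend.
(B) Kr (period 4, group 18) vs Rb (period 5, group 1): the stated order agrees with the simple trend.
(C) P (period 3, group 15) vs S (period 3, group 16): the stated order contradicts the simple trend.
(D) Br (period 4, group 17) vs Ba (period 6, group 2): the stated order agrees with the simple trend.
The exception is (C): S (3p⁴) ionizes more easily than half-filled P (3p³) because the paired 3p electron in S is pushed out by e⁻–e⁻ repulsion.

(C)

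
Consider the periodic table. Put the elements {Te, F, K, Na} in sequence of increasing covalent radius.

F < Te < Na < K

F is in period 2, group 17; Na is in period 3, group 1; K is in period 4, group 1; Te is in period 5, group 16.
Across a period the added protons contract the valence shell; down a group each new principal shell makes the atom larger.
Here both period and group differ, so the two effects have to be weighed against each other.
Te > F: both effects reinforce here, so Te is clearly the larger of the two.
Na > Te: the two effects oppose for this pair; the across-period effect wins (155 vs 136 pm).
K > Na: they share group 1; the group trend gives K the larger value.
Approximate values (pm): F 64, Na 155, K 196, Te 136.
So from smallest to largest: F < Te < Na < K.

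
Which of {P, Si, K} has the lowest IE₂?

After 1 electron has been removed, what remains? P⁺ still has 4 valence electrons; Si⁺ still has 3 valence electrons; K⁺ is the bare [Ar] core.
Breaking into a closed-shell core is much more expensive than removing a leftover valence electron — K has the largest IE_2 here.
Valence configurations: P⁺ [Ne]3s²3p², Si⁺ [Ne]3s²3p¹.
Tabulated IE_2 (kJ/mol): P 1907, Si 1577, K 3052.
Putting it together, IE_2: Si < P < K.

Si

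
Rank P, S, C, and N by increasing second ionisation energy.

P, S, C, N

The second ionization energy removes an electron from the +1 ion. For each element: P⁺ still has 4 valence electrons; S⁺ still has 5 valence electrons; C⁺ still has 3 valence electrons; N⁺ still has 4 valence electrons.
All are still removing valence electrons, so compare the +1 ions as you would atoms: IE_2 generally rises across a period (higher Z_eff) and falls down a group (larger shell), subject to the usual subshell exceptions.
Valence configurations: P⁺ [Ne]3s²3p², S⁺ [Ne]3s²3p³, C⁺ [He]2s²2p¹, N⁺ [He]2s²2p².
Tabulated IE_2 (kJ/mol): P 1907, S 2252, C 2353, N 2856.
Hence IE_2: P < S < C < N.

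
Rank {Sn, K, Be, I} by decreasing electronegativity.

EN rises left→right (higher Z_eff, smaller atoms) and falls top→bottom (larger, more shielded atoms).
Here both period and group differ, so the two effects have to be weighed against each other.
Be > K: relative to K, both the across-period and down-group shifts push Be's electronegativity up.
Sn > Be: period and group pull opposite ways; the across-period shift dominates (1.96 vs 1.57).
I > Sn: both are in period 5; the period trend gives I the larger value.
Approximate values (Pauling): Be 1.57, K 0.82, Sn 1.96, I 2.66.
So from highest to lowest: I > Sn > Be > K.

I, Sn, Be, K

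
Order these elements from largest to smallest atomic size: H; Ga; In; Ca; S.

Ca > In > Ga > S > H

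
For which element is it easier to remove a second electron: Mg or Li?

After 1 electron has been removed, what remains? Mg⁺ still has 1 valence electron; Li⁺ is the bare [He] core.
Breaking into a closed-shell core is much more expensive than removing a leftover valence electron — Li has the largest IE_2 here.
Tabulated IE_2 (kJ/mol): Mg 1451, Li 7298.
Hence IE_2: Mg < Li.

Mg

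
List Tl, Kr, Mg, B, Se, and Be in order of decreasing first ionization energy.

Be is in period 2, group 2; B is in period 2, group 13; Mg is in period 3, group 2; Se is in period 4, group 16; Kr is in period 4, group 18; Tl is in period 6, group 13.
Removing the outermost electron gets harder across a period and easier down a group.
These span different periods and groups, so the two trends combine.
Mg > Tl: period and group pull opposite ways; the down-group shift dominates (738 vs 589 kJ/mol).
B > Mg: both effects reinforce here, so B is clearly the higher of the two.
Be > B: this pair runs against the simple trend — see the exception note.
Se > Be: the two effects oppose for this pair; the across-period effect wins (941 vs 900 kJ/mol).
Kr > Se: both are in period 4; the period trend gives Kr the larger value.
Note the exception: Be has a higher first ionization energy than B, contrary to the simple trend — removing B's lone 2p electron is easier than breaking Be's filled 2s².
For reference (kJ/mol): Be 900, B 801, Mg 738, Se 941, Kr 1351, Tl 589.
So from highest to lowest: Kr > Se > Be > B > Mg > Tl.

Kr > Se > Be > B > Mg > Tl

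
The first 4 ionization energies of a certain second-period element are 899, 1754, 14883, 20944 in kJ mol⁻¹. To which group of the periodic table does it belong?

Look for the largest jump between consecutive ionization energies: IE3/IE2 ≈ 8.5, far larger than any earlier ratio.
That jump marks the point where a core electron is being removed. So the atom has 2 valence electrons.
A main-group element with 2 valence electrons is in group 2.

Group 2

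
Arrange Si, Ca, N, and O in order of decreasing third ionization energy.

O > Ca > N > Si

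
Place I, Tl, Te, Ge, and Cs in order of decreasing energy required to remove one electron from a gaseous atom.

I, Te, Ge, Tl, Cs

Ge is in period 4, group 14; Te is in period 5, group 16; I is in period 5, group 17; Cs is in period 6, group 1; Tl is in period 6, group 13.
IE₁ increases left→right with effective nuclear charge and decreases top→bottom as the valence shell moves farther out.
Here both period and group differ, so the two effects have to be weighed against each other.
Tl > Cs: both are in period 6; the period trend gives Tl the larger value.
Ge > Tl: both effects reinforce here, so Ge is clearly the higher of the two.
Te > Ge: period and group pull opposite ways; the across-period shift dominates (869 vs 762 kJ/mol).
I > Te: both are in period 5; the period trend gives I the larger value.
For reference (kJ/mol): Ge 762, Te 869, I 1008, Cs 376, Tl 589.
So from highest to lowest: I > Te > Ge > Tl > Cs.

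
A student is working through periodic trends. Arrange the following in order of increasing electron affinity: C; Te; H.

H, C, Te

H is in period 1, group 1; C is in period 2, group 14; Te is in period 5, group 16.
Atoms with high Z_eff and room in the valence shell (especially the halogens) have the most exothermic electron affinities.
Here both period and group differ, so the two effects have to be weighed against each other.
C > H: period and group pull opposite ways; the across-period shift dominates (122 vs 73 kJ/mol).
Te > C: period and group pull opposite ways; the across-period shift dominates (190 vs 122 kJ/mol).
Tabulated electron affinity (kJ/mol): H 73, C 122, Te 190.
So from lowest to highest: H < C < Te.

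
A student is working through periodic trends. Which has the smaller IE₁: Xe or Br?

Br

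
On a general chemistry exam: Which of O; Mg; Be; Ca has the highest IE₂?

Consider each +1 ion: O⁺ still has 5 valence electrons; Mg⁺ still has 1 valence electron; Be⁺ still has 1 valence electron; Ca⁺ still has 1 valence electron.
All are still removing valence electrons, so compare the +1 ions as you would atoms: IE_2 generally rises across a period (higher Z_eff) and falls down a group (larger shell), subject to the usual subshell exceptions.
Valence configurations: O⁺ [He]2s²2p³, Mg⁺ [Ne]3s¹, Be⁺ [He]2s¹, Ca⁺ [Ar]4s¹.
Approximate IE_2 values (kJ/mol): O 3388, Mg 1451, Be 1757, Ca 1145.
Hence IE_2: Ca < Mg < Be < O.

O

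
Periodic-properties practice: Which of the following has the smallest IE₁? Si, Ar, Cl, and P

IE₁ increases left→right with effective nuclear charge and decreases top→bottom as the valence shell moves farther out.
All lie in period 3, so first ionization energy increases left to right.
The smallest IE₁ among these belongs to Si.

Si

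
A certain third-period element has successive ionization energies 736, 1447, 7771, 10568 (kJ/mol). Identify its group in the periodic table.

Look for the largest jump between consecutive ionization energies: IE3/IE2 ≈ 5.4, far larger than any earlier ratio.
That jump marks the point where a core electron is being removed. So the atom has 2 valence electrons.
A main-group element with 2 valence electrons is in group 2.

Group 2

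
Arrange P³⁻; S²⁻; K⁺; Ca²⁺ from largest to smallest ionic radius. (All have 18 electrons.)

P³⁻ > S²⁻ > K⁺ > Ca²⁺

All of these have 18 electrons, so size is governed by nuclear charge alone: the more protons, the stronger the pull on the same electron cloud, and the smaller the ion.
Nuclear charges: Ca²⁺ (Z=20), K⁺ (Z=19), S²⁻ (Z=16), P³⁻ (Z=15).
Largest to smallest: P³⁻ > S²⁻ > K⁺ > Ca²⁺.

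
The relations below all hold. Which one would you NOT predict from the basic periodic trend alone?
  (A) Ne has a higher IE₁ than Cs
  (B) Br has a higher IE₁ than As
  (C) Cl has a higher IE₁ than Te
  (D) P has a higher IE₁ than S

(D)

The general trend: IE₁ increases across a period and decreases down a group.
(A) Ne (period 2, group 18) vs Cs (period 6, group 1): the stated order agrees with the simple trend.
(B) Br (period 4, group 17) vs As (period 4, group 15): the stated order agrees with the simple trend.
(C) Cl (period 3, group 17) vs Te (period 5, group 16): the stated order agrees with the simple trend.
(D) P (period 3, group 15) vs S (period 3, group 16): the stated order contradicts the simple trend.
The exception is (D): S (3p⁴) ionizes more easily than half-filled P (3p³) because the paired 3p electron in S is pushed out by e⁻–e⁻ repulsion.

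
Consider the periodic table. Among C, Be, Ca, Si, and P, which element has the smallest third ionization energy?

After 2 electrons have been removed, what remains? C²⁺ still has 2 valence electrons; Be²⁺ is the bare [He] core; Ca²⁺ is the bare [Ar] core; Si²⁺ still has 2 valence electrons; P²⁺ still has 3 valence electrons.
Core electrons are held far more tightly than valence electrons, so Ca and Be top the IE_3 order.
Valence configurations: C²⁺ [He]2s², Si²⁺ [Ne]3s², P²⁺ [Ne]3s²3p¹.
P²⁺ loses a lone 3p electron whereas Si²⁺ must break into a filled 3s² pair, so IE_3(Si) > IE_3(P) even though P has the higher nuclear charge.
Tabulated IE_3 (kJ/mol): C 4620, Be 14849, Ca 4912, Si 3232, P 2914.
So the third ionization energies run P < Si < C < Ca < Be.

P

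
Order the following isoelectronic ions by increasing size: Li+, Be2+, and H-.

All of these have 2 electrons, so size is governed by nuclear charge alone: the more protons, the stronger the pull on the same electron cloud, and the smaller the ion.
Nuclear charges: Be2+ (Z=4), Li+ (Z=3), H- (Z=1).
Smallest to largest: Be2+ < Li+ < H-.

Be2+ < Li+ < H-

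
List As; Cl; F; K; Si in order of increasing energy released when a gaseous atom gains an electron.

K < As < Si < F < Cl

F is in period 2, group 17; Si is in period 3, group 14; Cl is in period 3, group 17; K is in period 4, group 1; As is in period 4, group 15.
Atoms with high Z_eff and room in the valence shell (especially the halogens) have the most exothermic electron affinities.
These span different periods and groups, so the two trends combine.
As > K: both are in period 4; the period trend gives As the larger value.
Si > As: period and group pull opposite ways; the down-group shift dominates (134 vs 78 kJ/mol).
F > Si: relative to Si, both the across-period and down-group shifts push F's electron affinity up.
Cl > F: this pair runs against the simple trend — see the exception note.
Note the exception: Cl has a higher electron affinity than F, contrary to the simple trend — F's small 2p subshell makes the incoming electron feel strong e⁻–e⁻ repulsion, so Cl actually releases more energy on gaining an electron.
Approximate values (kJ/mol): F 328, Si 134, Cl 349, K 48, As 78.
So from lowest to highest: K < As < Si < F < Cl.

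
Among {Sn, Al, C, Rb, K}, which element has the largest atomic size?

C is in period 2, group 14; Al is in period 3, group 13; K is in period 4, group 1; Rb is in period 5, group 1; Sn is in period 5, group 14.
Across a period the added protons contract the valence shell; down a group each new principal shell makes the atom larger.
These span different periods and groups, so the two trends combine.
Al > C: relative to C, both the across-period and down-group shifts push Al's atomic radius up.
Sn > Al: the two effects oppose for this pair; the down-group effect wins (140 vs 126 pm).
K > Sn: period and group pull opposite ways; the across-period shift dominates (196 vs 140 pm).
Rb > K: they share group 1; the group trend gives Rb the larger value.
Approximate values (pm): C 75, Al 126, K 196, Rb 210, Sn 140.
The largest atomic size among these belongs to Rb.

Rb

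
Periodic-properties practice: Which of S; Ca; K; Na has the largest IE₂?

After 1 electron has been removed, what remains? S⁺ still has 5 valence electrons; Ca⁺ still has 1 valence electron; K⁺ is the bare [Ar] core; Na⁺ is the bare [Ne] core.
Breaking into a closed-shell core is much more expensive than removing a leftover valence electron — K and Na have the largest IE_2 here.
Valence configurations: S⁺ [Ne]3s²3p³, Ca⁺ [Ar]4s¹.
The numbers (kJ/mol): S 2252, Ca 1145, K 3052, Na 4562.
Overall IE_2 order: Ca < S < K < Na.

Na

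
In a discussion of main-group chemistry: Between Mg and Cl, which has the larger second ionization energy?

After 1 electron has been removed, what remains? Mg⁺ still has 1 valence electron; Cl⁺ still has 6 valence electrons.
All are still removing valence electrons, so compare the +1 ions as you would atoms: IE_2 generally rises across a period (higher Z_eff) and falls down a group (larger shell), subject to the usual subshell exceptions.
Valence configurations: Mg⁺ [Ne]3s¹, Cl⁺ [Ne]3s²3p⁴.
The numbers (kJ/mol): Mg 1451, Cl 2298.
Putting it together, IE_2: Mg < Cl.

Cl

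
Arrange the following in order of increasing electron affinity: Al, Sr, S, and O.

Sr < Al < O < S

O is in period 2, group 16; Al is in period 3, group 13; S is in period 3, group 16; Sr is in period 5, group 2.
Electron affinity generally becomes more exothermic across a period toward the halogens and less exothermic down a group.
These span different periods and groups, so the two trends combine.
Al > Sr: relative to Sr, both the across-period and down-group shifts push Al's electron affinity up.
O > Al: both effects reinforce here, so O is clearly the higher of the two.
S > O: this pair runs against the simple trend — see the exception note.
Note the exception: S has a higher electron affinity than O, contrary to the simple trend — the compact 2p subshell of O repels the added electron more than S's larger 3p does.
Approximate values (kJ/mol): O 141, Al 42, S 200, Sr 5.
So from lowest to highest: Sr < Al < O < S.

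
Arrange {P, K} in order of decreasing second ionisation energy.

K > P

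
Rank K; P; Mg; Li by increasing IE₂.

Mg < P < K < Li

The second ionization energy removes an electron from the +1 ion. For each element: K⁺ is the bare [Ar] core; P⁺ still has 4 valence electrons; Mg⁺ still has 1 valence electron; Li⁺ is the bare [He] core.
Breaking into a closed-shell core is much more expensive than removing a leftover valence electron — K and Li have the largest IE_2 here.
Valence configurations: P⁺ [Ne]3s²3p², Mg⁺ [Ne]3s¹.
Tabulated IE_2 (kJ/mol): K 3052, P 1907, Mg 1451, Li 7298.
Putting it together, IE_2: Mg < P < K < Li.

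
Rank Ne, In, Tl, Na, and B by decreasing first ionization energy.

Ne > B > Tl > In > Na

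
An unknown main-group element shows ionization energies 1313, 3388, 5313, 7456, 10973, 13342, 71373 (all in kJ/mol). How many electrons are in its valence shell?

6

Look for the largest jump between consecutive ionization energies: IE7/IE6 ≈ 5.3, far larger than any earlier ratio.
That jump marks the point where a core electron is being removed. So the atom has 6 valence electrons.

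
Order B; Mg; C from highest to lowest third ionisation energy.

Mg, C, B

After 2 electrons have been removed, what remains? B²⁺ still has 1 valence electron; Mg²⁺ is the bare [Ne] core; C²⁺ still has 2 valence electrons.
Core electrons are held far more tightly than valence electrons, so Mg tops the IE_3 order.
Valence configurations: B²⁺ [He]2s¹, C²⁺ [He]2s².
The numbers (kJ/mol): B 3660, Mg 7733, C 4620.
So the third ionization energies run B < C < Mg.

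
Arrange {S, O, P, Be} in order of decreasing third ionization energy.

After 2 electrons have been removed, what remains? S²⁺ still has 4 valence electrons; O²⁺ still has 4 valence electrons; P²⁺ still has 3 valence electrons; Be²⁺ is the bare [He] core.
Breaking into a closed-shell core is much more expensive than removing a leftover valence electron — Be has the largest IE_3 here.
Valence configurations: S²⁺ [Ne]3s²3p², O²⁺ [He]2s²2p², P²⁺ [Ne]3s²3p¹.
Tabulated IE_3 (kJ/mol): S 3357, O 5300, P 2914, Be 14849.
Hence IE_3: P < S < O < Be.

Be > O > S > P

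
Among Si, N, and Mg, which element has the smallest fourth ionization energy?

Si

IE_4 is the cost of taking one more electron from the +3 cation: Si³⁺ still has 1 valence electron; N³⁺ still has 2 valence electrons; Mg³⁺ is already 1 electron into the core.
Breaking into a closed-shell core is much more expensive than removing a leftover valence electron — Mg has the largest IE_4 here.
Valence configurations: Si³⁺ [Ne]3s¹, N³⁺ [He]2s².
The numbers (kJ/mol): Si 4356, N 7475, Mg 10543.
Overall IE_4 order: Si < N < Mg.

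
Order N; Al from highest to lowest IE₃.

After 2 electrons have been removed, what remains? N²⁺ still has 3 valence electrons; Al²⁺ still has 1 valence electron.
All are still removing valence electrons, so compare the +2 ions as you would atoms: IE_3 generally rises across a period (higher Z_eff) and falls down a group (larger shell), subject to the usual subshell exceptions.
Valence configurations: N²⁺ [He]2s²2p¹, Al²⁺ [Ne]3s¹.
Approximate IE_3 values (kJ/mol): N 4578, Al 2745.
Overall IE_3 order: Al < N.

N > Al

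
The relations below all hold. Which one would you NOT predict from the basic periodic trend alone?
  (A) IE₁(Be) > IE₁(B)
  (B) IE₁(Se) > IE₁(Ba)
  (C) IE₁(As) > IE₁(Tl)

The general trend: first ionisation energy increases across a period and decreases down a group.
(A) Be (period 2, group 2) vs B (period 2, group 13): the stated order contradicts the simple trend.
(B) Se (period 4, group 16) vs Ba (period 6, group 2): the stated order agrees with the simple trend.
(C) As (period 4, group 15) vs Tl (period 6, group 13): the stated order agrees with the simple trend.
The exception is (A): removing B's lone 2p electron is easier than breaking Be's filled 2s².

(A)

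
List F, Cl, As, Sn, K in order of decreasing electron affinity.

F is in period 2, group 17; Cl is in period 3, group 17; K is in period 4, group 1; As is in period 4, group 15; Sn is in period 5, group 14.
Atoms with high Z_eff and room in the valence shell (especially the halogens) have the most exothermic electron affinities.
Neither a single period nor a single group — weigh both effects.
As > K: both are in period 4; the period trend gives As the larger value.
Sn > As: this pair runs against the simple trend — see the exception note.
F > Sn: both effects reinforce here, so F is clearly the higher of the two.
Cl > F: this pair runs against the simple trend — see the exception note.
Note the exception: Sn has a higher electron affinity than As, contrary to the simple trend — adding an electron to As's half-filled np³ subshell costs electron-pairing energy.
Note the exception: Cl has a higher electron affinity than F, contrary to the simple trend — F's small 2p subshell makes the incoming electron feel strong e⁻–e⁻ repulsion, so Cl actually releases more energy on gaining an electron.
Approximate values (kJ/mol): F 328, Cl 349, K 48, As 78, Sn 107.
So from highest to lowest: Cl > F > Sn > As > K.

Cl > F > Sn > As > K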